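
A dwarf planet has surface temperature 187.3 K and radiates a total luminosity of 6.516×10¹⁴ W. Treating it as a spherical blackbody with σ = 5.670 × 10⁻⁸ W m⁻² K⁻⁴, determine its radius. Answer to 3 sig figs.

R ≈ 8.62×10⁵ m

L = 4πR²σT⁴ ⇒ R = √(L/(4πσT⁴)).
σT⁴ = 69.7805 W/m², so R = √(6.516×10¹⁴/(4π×69.7805)) = 8.62×10⁵ m.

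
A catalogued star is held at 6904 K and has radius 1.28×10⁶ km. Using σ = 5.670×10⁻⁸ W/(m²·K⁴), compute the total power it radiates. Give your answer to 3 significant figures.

Surface area A = 4πR² = 4π(1.28×10⁹ m)² = 2.05887×10¹⁹ m².
P = σAT⁴ = 5.670×10⁻⁸ × 2.05887×10¹⁹ × (6904)⁴ = 2.65×10²⁷ W.

P ≈ 2.65×10²⁷ W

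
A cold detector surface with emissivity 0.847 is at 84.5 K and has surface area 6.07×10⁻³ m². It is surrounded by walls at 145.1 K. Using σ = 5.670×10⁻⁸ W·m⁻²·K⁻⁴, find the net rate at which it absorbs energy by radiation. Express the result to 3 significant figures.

Net gain ≈ 0.114 W

Area A = 6.07×10⁻³ m².
Net radiated power P_net = εσA(T⁴ − T₀⁴) = 0.847×5.670×10⁻⁸×6.07×10⁻³×(84.5⁴ − 145.1⁴).
T⁴ − T₀⁴ = 5.09832×10⁷ − 4.43271×10⁸ = -3.92288×10⁸ K⁴, so P_net = -0.114 W — negative, meaning a net gain of 0.114 W.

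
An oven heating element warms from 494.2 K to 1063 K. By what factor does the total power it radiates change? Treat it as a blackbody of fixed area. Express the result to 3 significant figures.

P₂/P₁ ≈ 21.4

P ∝ T⁴, so P₂/P₁ = (T₂/T₁)⁴ = (1063/494.2)⁴ = (2.15095)⁴ = 21.4.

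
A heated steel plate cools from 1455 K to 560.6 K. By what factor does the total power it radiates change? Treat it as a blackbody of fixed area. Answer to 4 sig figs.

P ∝ T⁴, so P₂/P₁ = (T₂/T₁)⁴ = (560.6/1455)⁴ = (0.385292)⁴ = 0.02204.

P₂/P₁ ≈ 0.02204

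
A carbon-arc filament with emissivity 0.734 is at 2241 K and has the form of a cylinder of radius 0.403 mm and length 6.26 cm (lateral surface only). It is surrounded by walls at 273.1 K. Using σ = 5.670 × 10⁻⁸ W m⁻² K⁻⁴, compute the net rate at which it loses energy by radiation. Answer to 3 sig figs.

Lateral area A = 2πrL = 2π×4.03×10⁻⁴×0.0626 = 1.58511×10⁻⁴ m².
Net radiated power P_net = εσA(T⁴ − T₀⁴) = 0.734×5.670×10⁻⁸×1.58511×10⁻⁴×(2241⁴ − 273.1⁴).
T⁴ − T₀⁴ = 2.52213×10¹³ − 5.56271×10⁹ = 2.52157×10¹³ K⁴, so P_net = 166 W.

Net loss ≈ 166 W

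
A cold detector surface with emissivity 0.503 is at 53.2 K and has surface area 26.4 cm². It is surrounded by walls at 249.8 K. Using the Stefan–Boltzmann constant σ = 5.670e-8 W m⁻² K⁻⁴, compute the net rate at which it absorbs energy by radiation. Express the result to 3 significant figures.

Area A = 26.4 cm² = 2.64×10⁻³ m².
Net radiated power P_net = εσA(T⁴ − T₀⁴) = 0.503×5.670×10⁻⁸×2.64×10⁻³×(53.2⁴ − 249.8⁴).
T⁴ − T₀⁴ = 8.01026×10⁶ − 3.89376×10⁹ = -3.88575×10⁹ K⁴, so P_net = -0.293 W — negative, meaning a net gain of 0.293 W.

Net gain ≈ 0.293 W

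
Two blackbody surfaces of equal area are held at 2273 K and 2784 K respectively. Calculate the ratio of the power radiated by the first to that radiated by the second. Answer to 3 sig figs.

With equal areas, P₁/P₂ = (T₁/T₂)⁴ = (2273/2784)⁴ = 0.444.

P₁/P₂ ≈ 0.444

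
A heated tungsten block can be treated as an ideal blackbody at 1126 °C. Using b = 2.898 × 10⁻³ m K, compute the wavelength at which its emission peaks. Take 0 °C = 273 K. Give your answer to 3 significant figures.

T = 1126 °C + 273 = 1399 K.
Wien's displacement law: λ_max = b/T = (2.898×10⁻³ m·K)/(1399 K) = 2.071×10⁻⁶ m.
That is 2.07×10³ nm, in the infrared range.

λ_max ≈ 2.07×10³ nm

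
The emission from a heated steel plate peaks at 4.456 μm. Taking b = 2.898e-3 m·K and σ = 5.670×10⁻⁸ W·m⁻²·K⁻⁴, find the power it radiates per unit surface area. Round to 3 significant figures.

Wien's law: T = b/λ_max = 2.898×10⁻³/4.456×10⁻⁶ = 650.359 K.
Then I = σT⁴ = 5.670×10⁻⁸×(650.359)⁴ = 1.01×10⁴ W/m².

I ≈ 1.01×10⁴ W/m²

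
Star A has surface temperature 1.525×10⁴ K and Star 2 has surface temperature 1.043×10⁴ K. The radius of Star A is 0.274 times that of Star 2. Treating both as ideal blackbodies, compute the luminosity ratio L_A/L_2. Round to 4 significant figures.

L_A/L_2 ≈ 0.3431

L ∝ R²T⁴, so L_A/L_2 = (R_A/R_2)²(T_A/T_2)⁴ = (0.274)² × (1.525×10⁴/1.043×10⁴)⁴ = 0.075076 × 4.57027 = 0.3431.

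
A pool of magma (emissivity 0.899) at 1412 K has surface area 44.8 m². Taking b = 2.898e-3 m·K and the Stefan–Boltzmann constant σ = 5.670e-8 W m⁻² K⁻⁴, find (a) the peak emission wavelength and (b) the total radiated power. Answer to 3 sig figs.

λ_max ≈ 2.05 μm; P ≈ 9.08×10⁶ W

(a) λ_max = b/T = 2.898×10⁻³/1412 = 2.052×10⁻⁶ m = 2.05 μm.
Area A = 44.8 m².
(b) P = εσAT⁴ = 0.899×5.670×10⁻⁸×44.8×(1412)⁴ = 9.08×10⁶ W.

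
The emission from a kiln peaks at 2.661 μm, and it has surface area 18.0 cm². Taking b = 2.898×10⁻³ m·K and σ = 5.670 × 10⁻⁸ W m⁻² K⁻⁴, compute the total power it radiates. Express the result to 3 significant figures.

Wien's law: T = b/λ_max = 2.898×10⁻³/2.661×10⁻⁶ = 1089.06 K.
Area A = 18.0 cm² = 1.80×10⁻³ m².
Then P = σAT⁴ = 5.670×10⁻⁸×1.80×10⁻³×(1089.06)⁴ = 144 W.

P ≈ 144 W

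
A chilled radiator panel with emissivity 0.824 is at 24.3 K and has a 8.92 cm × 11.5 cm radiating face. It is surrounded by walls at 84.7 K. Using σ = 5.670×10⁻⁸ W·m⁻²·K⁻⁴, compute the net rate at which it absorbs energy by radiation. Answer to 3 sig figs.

Net gain ≈ 0.0245 W

Area A = 0.0892 × 0.115 = 0.010258 m².
Net radiated power P_net = εσA(T⁴ − T₀⁴) = 0.824×5.670×10⁻⁸×0.010258×(24.3⁴ − 84.7⁴).
T⁴ − T₀⁴ = 3.48678×10⁵ − 5.14676×10⁷ = -5.11189×10⁷ K⁴, so P_net = -0.0245 W — negative, meaning a net gain of 0.0245 W.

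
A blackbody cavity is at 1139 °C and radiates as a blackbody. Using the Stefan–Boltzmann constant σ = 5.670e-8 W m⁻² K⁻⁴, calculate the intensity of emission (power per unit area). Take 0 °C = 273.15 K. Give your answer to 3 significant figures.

T = 1139 °C + 273.15 = 1412.15 K.
Stefan–Boltzmann: I = σT⁴ = 5.670×10⁻⁸ × (1412.15)⁴ = 2.25×10⁵ W/m².

I ≈ 2.25×10⁵ W/m²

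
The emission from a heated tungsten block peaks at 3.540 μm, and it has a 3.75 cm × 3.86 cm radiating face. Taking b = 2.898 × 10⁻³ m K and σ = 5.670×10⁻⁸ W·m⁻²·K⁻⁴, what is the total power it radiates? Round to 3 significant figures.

P ≈ 36.9 W

Wien's law: T = b/λ_max = 2.898×10⁻³/3.540×10⁻⁶ = 818.644 K.
Area A = 0.0375 × 0.0386 = 1.4475×10⁻³ m².
Then P = σAT⁴ = 5.670×10⁻⁸×1.4475×10⁻³×(818.644)⁴ = 36.9 W.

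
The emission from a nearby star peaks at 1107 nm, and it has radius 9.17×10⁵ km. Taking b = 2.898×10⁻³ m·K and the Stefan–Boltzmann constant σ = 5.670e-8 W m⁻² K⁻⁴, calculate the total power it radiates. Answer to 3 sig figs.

Wien's law: T = b/λ_max = 2.898×10⁻³/1.107×10⁻⁶ = 2617.89 K.
Surface area A = 4πR² = 4π(9.17×10⁸ m)² = 1.05669×10¹⁹ m².
Then P = σAT⁴ = 5.670×10⁻⁸×1.05669×10¹⁹×(2617.89)⁴ = 2.81×10²⁵ W.

P ≈ 2.81×10²⁵ W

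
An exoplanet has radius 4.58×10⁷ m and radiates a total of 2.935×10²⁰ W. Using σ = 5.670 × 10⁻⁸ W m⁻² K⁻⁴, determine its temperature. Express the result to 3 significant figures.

Surface area A = 4πR² = 4π(4.58×10⁷ m)² = 2.63597×10¹⁶ m².
P = σAT⁴ ⇒ T = (P/(σA))^(1/4) = (2.935×10²⁰/(5.670×10⁻⁸×2.63597×10¹⁶))^(1/4) = 666 K.

T ≈ 666 K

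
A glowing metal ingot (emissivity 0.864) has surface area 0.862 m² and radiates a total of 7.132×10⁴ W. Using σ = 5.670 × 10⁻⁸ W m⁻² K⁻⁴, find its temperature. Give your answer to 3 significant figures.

T ≈ 1.14×10³ K

Area A = 0.862 m².
P = εσAT⁴ ⇒ T = (P/(εσA))^(1/4) = (7.132×10⁴/(0.864×5.670×10⁻⁸×0.862))^(1/4) = 1.14×10³ K.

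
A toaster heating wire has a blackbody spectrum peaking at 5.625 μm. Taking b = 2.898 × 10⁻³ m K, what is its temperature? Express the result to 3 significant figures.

T ≈ 515 K

Wien's law gives T = b/λ_max = (2.898×10⁻³ m·K)/(5.625×10⁻⁶ m) = 515 K.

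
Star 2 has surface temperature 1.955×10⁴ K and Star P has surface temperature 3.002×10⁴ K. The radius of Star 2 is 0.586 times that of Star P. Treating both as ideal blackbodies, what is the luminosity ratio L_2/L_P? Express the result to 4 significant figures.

L_2/L_P ≈ 0.06176

L ∝ R²T⁴, so L_2/L_P = (R_2/R_P)²(T_2/T_P)⁴ = (0.586)² × (1.955×10⁴/3.002×10⁴)⁴ = 0.343396 × 0.179864 = 0.06176.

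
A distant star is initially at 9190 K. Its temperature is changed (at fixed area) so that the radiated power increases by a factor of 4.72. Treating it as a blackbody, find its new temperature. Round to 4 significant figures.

P ∝ T⁴, so T₂/T₁ = (P₂/P₁)^(1/4) = (4.72)^(1/4) = 1.47396.
T₂ = 9190 × 1.47396 = 1.355×10⁴ K.

T₂ ≈ 1.355×10⁴ K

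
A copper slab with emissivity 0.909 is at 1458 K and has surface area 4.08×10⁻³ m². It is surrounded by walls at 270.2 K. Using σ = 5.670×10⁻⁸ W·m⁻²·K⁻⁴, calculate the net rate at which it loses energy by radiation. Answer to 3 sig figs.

Net loss ≈ 949 W

Area A = 4.08×10⁻³ m².
Net radiated power P_net = εσA(T⁴ − T₀⁴) = 0.909×5.670×10⁻⁸×4.08×10⁻³×(1458⁴ − 270.2⁴).
T⁴ − T₀⁴ = 4.51887×10¹² − 5.33017×10⁹ = 4.51354×10¹² K⁴, so P_net = 949 W.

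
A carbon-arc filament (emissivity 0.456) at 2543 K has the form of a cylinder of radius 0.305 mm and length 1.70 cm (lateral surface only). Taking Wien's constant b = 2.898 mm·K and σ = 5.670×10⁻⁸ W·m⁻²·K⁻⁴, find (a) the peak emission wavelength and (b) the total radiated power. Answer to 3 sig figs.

λ_max ≈ 1.14 μm; P ≈ 35.2 W

(a) λ_max = b/T = 2.898×10⁻³/2543 = 1.140×10⁻⁶ m = 1.14 μm.
Lateral area A = 2πrL = 2π×3.05×10⁻⁴×0.0170 = 3.25783×10⁻⁵ m².
(b) P = εσAT⁴ = 0.456×5.670×10⁻⁸×3.25783×10⁻⁵×(2543)⁴ = 35.2 W.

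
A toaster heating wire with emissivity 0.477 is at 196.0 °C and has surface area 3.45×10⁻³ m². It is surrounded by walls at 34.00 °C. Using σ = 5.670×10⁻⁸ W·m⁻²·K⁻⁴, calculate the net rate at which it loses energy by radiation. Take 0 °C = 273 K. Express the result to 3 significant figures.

Net loss ≈ 3.69 W

T = 196.0 °C + 273 = 469.0 K.
Surroundings: T = 34.00 °C + 273 = 307.00 K.
Area A = 3.45×10⁻³ m².
Net radiated power P_net = εσA(T⁴ − T₀⁴) = 0.477×5.670×10⁻⁸×3.45×10⁻³×(469.0⁴ − 307.00⁴).
T⁴ − T₀⁴ = 4.83828×10¹⁰ − 8.88287×10⁹ = 3.94999×10¹⁰ K⁴, so P_net = 3.69 W.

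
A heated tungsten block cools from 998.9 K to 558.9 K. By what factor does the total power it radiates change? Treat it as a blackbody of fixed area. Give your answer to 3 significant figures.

P ∝ T⁴, so P₂/P₁ = (T₂/T₁)⁴ = (558.9/998.9)⁴ = (0.559515)⁴ = 0.0980.

P₂/P₁ ≈ 0.0980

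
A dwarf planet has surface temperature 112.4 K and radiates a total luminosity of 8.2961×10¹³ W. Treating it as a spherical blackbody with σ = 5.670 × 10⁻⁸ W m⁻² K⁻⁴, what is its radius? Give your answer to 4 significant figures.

L = 4πR²σT⁴ ⇒ R = √(L/(4πσT⁴)).
σT⁴ = 9.04999 W/m², so R = √(8.2961×10¹³/(4π×9.04999)) = 8.541×10⁵ m.

R ≈ 8.541×10⁵ m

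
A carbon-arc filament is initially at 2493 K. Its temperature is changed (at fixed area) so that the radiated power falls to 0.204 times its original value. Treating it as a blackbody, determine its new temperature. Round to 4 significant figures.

P ∝ T⁴, so T₂/T₁ = (P₂/P₁)^(1/4) = (0.204)^(1/4) = 0.672059.
T₂ = 2493 × 0.672059 = 1675 K.

T₂ ≈ 1675 K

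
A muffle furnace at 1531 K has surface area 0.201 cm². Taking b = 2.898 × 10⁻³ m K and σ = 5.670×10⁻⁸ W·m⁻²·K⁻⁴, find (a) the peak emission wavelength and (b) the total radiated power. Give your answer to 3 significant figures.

λ_max ≈ 1.89×10³ nm; P ≈ 6.26 W

(a) λ_max = b/T = 2.898×10⁻³/1531 = 1.893×10⁻⁶ m = 1.89×10³ nm.
Area A = 0.201 cm² = 2.01×10⁻⁵ m².
(b) P = σAT⁴ = 5.670×10⁻⁸×2.01×10⁻⁵×(1531)⁴ = 6.26 W.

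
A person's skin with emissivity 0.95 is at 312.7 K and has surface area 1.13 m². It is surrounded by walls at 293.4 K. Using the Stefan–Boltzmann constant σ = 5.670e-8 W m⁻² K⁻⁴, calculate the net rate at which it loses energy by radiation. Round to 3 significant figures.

Area A = 1.13 m².
Net radiated power P_net = εσA(T⁴ − T₀⁴) = 0.95×5.670×10⁻⁸×1.13×(312.7⁴ − 293.4⁴).
T⁴ − T₀⁴ = 9.56118×10⁹ − 7.41038×10⁹ = 2.15080×10⁹ K⁴, so P_net = 131 W.

Net loss ≈ 131 W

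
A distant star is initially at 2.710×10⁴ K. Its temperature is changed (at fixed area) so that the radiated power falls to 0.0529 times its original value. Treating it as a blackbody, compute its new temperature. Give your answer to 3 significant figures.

P ∝ T⁴, so T₂/T₁ = (P₂/P₁)^(1/4) = (0.0529)^(1/4) = 0.479583.
T₂ = 2.710×10⁴ × 0.479583 = 1.30×10⁴ K.

T₂ ≈ 1.30×10⁴ K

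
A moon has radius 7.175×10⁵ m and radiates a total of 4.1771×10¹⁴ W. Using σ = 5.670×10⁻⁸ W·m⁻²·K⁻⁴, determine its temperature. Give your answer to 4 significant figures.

Surface area A = 4πR² = 4π(7.175×10⁵ m)² = 6.46925×10¹² m².
P = σAT⁴ ⇒ T = (P/(σA))^(1/4) = (4.1771×10¹⁴/(5.670×10⁻⁸×6.46925×10¹²))^(1/4) = 183.7 K.

T ≈ 183.7 K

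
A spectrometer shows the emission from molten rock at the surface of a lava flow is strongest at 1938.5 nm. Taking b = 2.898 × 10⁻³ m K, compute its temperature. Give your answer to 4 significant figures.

T ≈ 1495 K

Wien's law gives T = b/λ_max = (2.898×10⁻³ m·K)/(1.9385×10⁻⁶ m) = 1495 K.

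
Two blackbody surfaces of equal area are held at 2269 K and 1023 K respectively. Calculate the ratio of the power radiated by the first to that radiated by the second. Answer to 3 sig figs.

P₁/P₂ ≈ 24.2

With equal areas, P₁/P₂ = (T₁/T₂)⁴ = (2269/1023)⁴ = 24.2.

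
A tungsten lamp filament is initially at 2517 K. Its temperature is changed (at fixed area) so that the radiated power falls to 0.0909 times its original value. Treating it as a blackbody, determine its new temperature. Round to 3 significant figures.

T₂ ≈ 1.38×10³ K

P ∝ T⁴, so T₂/T₁ = (P₂/P₁)^(1/4) = (0.0909)^(1/4) = 0.549087.
T₂ = 2517 × 0.549087 = 1.38×10³ K.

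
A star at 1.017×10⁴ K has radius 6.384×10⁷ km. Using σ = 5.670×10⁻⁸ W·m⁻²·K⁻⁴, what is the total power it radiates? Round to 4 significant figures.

Surface area A = 4πR² = 4π(6.384×10¹⁰ m)² = 5.12148×10²² m².
P = σAT⁴ = 5.670×10⁻⁸ × 5.12148×10²² × (1.017×10⁴)⁴ = 3.106×10³¹ W.

P ≈ 3.106×10³¹ W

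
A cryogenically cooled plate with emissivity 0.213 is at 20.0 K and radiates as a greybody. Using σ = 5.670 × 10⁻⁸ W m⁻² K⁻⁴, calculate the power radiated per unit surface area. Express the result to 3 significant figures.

Stefan–Boltzmann: I = εσT⁴ = 0.213 × 5.670×10⁻⁸ × (20.0)⁴ = 1.93×10⁻³ W/m².

I ≈ 1.93×10⁻³ W/m²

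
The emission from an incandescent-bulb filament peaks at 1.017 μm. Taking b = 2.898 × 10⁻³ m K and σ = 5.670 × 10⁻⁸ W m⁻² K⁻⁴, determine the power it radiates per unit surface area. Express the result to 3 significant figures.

I ≈ 3.74×10⁶ W/m²

Wien's law: T = b/λ_max = 2.898×10⁻³/1.017×10⁻⁶ = 2849.56 K.
Then I = σT⁴ = 5.670×10⁻⁸×(2849.56)⁴ = 3.74×10⁶ W/m².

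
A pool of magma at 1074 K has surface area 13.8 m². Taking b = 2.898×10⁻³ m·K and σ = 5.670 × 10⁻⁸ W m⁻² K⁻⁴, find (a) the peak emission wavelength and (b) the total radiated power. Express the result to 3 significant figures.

λ_max ≈ 2.70×10³ nm; P ≈ 1.04×10⁶ W

(a) λ_max = b/T = 2.898×10⁻³/1074 = 2.698×10⁻⁶ m = 2.70×10³ nm.
Area A = 13.8 m².
(b) P = σAT⁴ = 5.670×10⁻⁸×13.8×(1074)⁴ = 1.04×10⁶ W.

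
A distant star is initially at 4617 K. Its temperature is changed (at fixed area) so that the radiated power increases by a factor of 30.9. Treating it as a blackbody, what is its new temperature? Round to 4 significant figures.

T₂ ≈ 1.089×10⁴ K

P ∝ T⁴, so T₂/T₁ = (P₂/P₁)^(1/4) = (30.9)^(1/4) = 2.35771.
T₂ = 4617 × 2.35771 = 1.089×10⁴ K.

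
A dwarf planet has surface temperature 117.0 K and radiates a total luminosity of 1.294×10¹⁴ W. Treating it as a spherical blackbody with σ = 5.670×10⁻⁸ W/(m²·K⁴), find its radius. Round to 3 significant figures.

R ≈ 9.84×10⁵ m

L = 4πR²σT⁴ ⇒ R = √(L/(4πσT⁴)).
σT⁴ = 10.6249 W/m², so R = √(1.294×10¹⁴/(4π×10.6249)) = 9.84×10⁵ m.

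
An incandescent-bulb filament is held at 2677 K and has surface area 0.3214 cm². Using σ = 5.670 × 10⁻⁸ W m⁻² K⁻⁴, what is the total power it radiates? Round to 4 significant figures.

P ≈ 93.59 W

Area A = 0.3214 cm² = 3.214×10⁻⁵ m².
P = σAT⁴ = 5.670×10⁻⁸ × 3.214×10⁻⁵ × (2677)⁴ = 93.59 W.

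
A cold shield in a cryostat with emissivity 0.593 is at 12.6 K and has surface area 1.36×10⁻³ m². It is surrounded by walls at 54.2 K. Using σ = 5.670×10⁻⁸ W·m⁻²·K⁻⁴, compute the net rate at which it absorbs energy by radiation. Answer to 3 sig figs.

Area A = 1.36×10⁻³ m².
Net radiated power P_net = εσA(T⁴ − T₀⁴) = 0.593×5.670×10⁻⁸×1.36×10⁻³×(12.6⁴ − 54.2⁴).
T⁴ − T₀⁴ = 25204.7 − 8.62973×10⁶ = -8.60453×10⁶ K⁴, so P_net = -3.93×10⁻⁴ W — negative, meaning a net gain of 3.93×10⁻⁴ W.

Net gain ≈ 3.93×10⁻⁴ W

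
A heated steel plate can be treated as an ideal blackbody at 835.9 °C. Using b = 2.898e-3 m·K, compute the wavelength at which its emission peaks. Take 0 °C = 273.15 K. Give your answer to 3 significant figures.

λ_max ≈ 2.61 μm

T = 835.9 °C + 273.15 = 1109.05 K.
Wien's displacement law: λ_max = b/T = (2.898×10⁻³ m·K)/(1109.05 K) = 2.613×10⁻⁶ m.
That is 2.61 μm, in the infrared range.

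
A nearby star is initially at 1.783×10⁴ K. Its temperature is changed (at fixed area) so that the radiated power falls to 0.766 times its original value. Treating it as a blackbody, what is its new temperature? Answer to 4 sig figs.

T₂ ≈ 1.668×10⁴ K

P ∝ T⁴, so T₂/T₁ = (P₂/P₁)^(1/4) = (0.766)^(1/4) = 0.935529.
T₂ = 1.783×10⁴ × 0.935529 = 1.668×10⁴ K.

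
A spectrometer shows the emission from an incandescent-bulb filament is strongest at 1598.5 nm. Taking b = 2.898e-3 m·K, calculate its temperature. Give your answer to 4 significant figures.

Wien's law gives T = b/λ_max = (2.898×10⁻³ m·K)/(1.5985×10⁻⁶ m) = 1813 K.

T ≈ 1813 K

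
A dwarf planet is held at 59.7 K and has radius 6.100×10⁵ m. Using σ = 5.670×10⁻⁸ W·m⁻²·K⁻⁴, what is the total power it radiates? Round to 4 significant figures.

P ≈ 3.368×10¹² W

Surface area A = 4πR² = 4π(6.100×10⁵ m)² = 4.67595×10¹² m².
P = σAT⁴ = 5.670×10⁻⁸ × 4.67595×10¹² × (59.7)⁴ = 3.368×10¹² W.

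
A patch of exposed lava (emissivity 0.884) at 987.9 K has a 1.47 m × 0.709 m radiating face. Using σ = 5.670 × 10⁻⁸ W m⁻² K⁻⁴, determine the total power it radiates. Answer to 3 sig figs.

P ≈ 4.98×10⁴ W

Area A = 1.47 × 0.709 = 1.04223 m².
P = εσAT⁴ = 0.884 × 5.670×10⁻⁸ × 1.04223 × (987.9)⁴ = 4.98×10⁴ W.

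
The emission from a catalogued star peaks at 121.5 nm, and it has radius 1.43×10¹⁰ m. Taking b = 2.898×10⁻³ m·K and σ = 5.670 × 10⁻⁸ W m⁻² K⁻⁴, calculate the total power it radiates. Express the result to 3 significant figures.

P ≈ 4.72×10³¹ W

Wien's law: T = b/λ_max = 2.898×10⁻³/1.215×10⁻⁷ = 23851.9 K.
Surface area A = 4πR² = 4π(1.43×10¹⁰ m)² = 2.56970×10²¹ m².
Then P = σAT⁴ = 5.670×10⁻⁸×2.56970×10²¹×(23851.9)⁴ = 4.72×10³¹ W.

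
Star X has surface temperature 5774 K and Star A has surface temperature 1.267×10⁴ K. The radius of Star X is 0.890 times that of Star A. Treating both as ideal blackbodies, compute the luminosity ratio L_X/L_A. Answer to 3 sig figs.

L ∝ R²T⁴, so L_X/L_A = (R_X/R_A)²(T_X/T_A)⁴ = (0.890)² × (5774/1.267×10⁴)⁴ = 0.7921 × 0.0431321 = 0.0342.

L_X/L_A ≈ 0.0342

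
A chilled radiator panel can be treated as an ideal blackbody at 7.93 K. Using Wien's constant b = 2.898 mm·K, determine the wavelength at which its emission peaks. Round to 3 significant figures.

λ_max ≈ 3.65×10⁻⁴ m

Wien's displacement law: λ_max = b/T = (2.898×10⁻³ m·K)/(7.93 K) = 3.654×10⁻⁴ m.
That is 3.65×10⁻⁴ m, in the infrared range.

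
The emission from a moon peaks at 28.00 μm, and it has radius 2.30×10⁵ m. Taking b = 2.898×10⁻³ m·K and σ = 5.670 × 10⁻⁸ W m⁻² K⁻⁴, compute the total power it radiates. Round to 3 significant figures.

P ≈ 4.33×10¹² W

Wien's law: T = b/λ_max = 2.898×10⁻³/2.800×10⁻⁵ = 103.500 K.
Surface area A = 4πR² = 4π(2.30×10⁵ m)² = 6.64761×10¹¹ m².
Then P = σAT⁴ = 5.670×10⁻⁸×6.64761×10¹¹×(103.500)⁴ = 4.33×10¹² W.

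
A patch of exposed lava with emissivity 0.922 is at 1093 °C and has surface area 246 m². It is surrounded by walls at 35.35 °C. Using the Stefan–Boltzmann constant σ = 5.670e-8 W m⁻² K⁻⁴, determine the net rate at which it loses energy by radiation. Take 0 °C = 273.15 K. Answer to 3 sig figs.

Net loss ≈ 4.47×10⁷ W

T = 1093 °C + 273.15 = 1366.15 K.
Surroundings: T = 35.35 °C + 273.15 = 308.50 K.
Area A = 246 m².
Net radiated power P_net = εσA(T⁴ − T₀⁴) = 0.922×5.670×10⁻⁸×246×(1366.15⁴ − 308.50⁴).
T⁴ − T₀⁴ = 3.48332×10¹² − 9.05776×10⁹ = 3.47426×10¹² K⁴, so P_net = 4.47×10⁷ W.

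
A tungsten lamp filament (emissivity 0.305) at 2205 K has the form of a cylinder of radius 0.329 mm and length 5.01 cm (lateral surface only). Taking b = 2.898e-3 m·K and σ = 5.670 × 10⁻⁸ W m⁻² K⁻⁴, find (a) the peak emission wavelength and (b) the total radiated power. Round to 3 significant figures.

(a) λ_max = b/T = 2.898×10⁻³/2205 = 1.314×10⁻⁶ m = 1.31×10³ nm.
Lateral area A = 2πrL = 2π×3.29×10⁻⁴×0.0501 = 1.03565×10⁻⁴ m².
(b) P = εσAT⁴ = 0.305×5.670×10⁻⁸×1.03565×10⁻⁴×(2205)⁴ = 42.3 W.

λ_max ≈ 1.31×10³ nm; P ≈ 42.3 W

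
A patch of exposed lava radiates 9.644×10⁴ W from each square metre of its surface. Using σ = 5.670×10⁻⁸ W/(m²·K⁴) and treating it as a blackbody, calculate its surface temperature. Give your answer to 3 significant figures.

I = σT⁴, so T = (I/σ)^(1/4) = (9.644×10⁴/(5.670×10⁻⁸))^(1/4) = 1.14×10³ K.

T ≈ 1.14×10³ K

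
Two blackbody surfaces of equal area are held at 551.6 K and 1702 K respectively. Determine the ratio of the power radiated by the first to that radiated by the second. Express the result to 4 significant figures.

P₁/P₂ ≈ 0.01103

With equal areas, P₁/P₂ = (T₁/T₂)⁴ = (551.6/1702)⁴ = 0.01103.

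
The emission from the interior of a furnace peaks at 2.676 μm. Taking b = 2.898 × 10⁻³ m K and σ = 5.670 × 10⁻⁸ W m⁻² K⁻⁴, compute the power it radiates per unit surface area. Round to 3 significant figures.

I ≈ 7.80×10⁴ W/m²

Wien's law: T = b/λ_max = 2.898×10⁻³/2.676×10⁻⁶ = 1082.96 K.
Then I = σT⁴ = 5.670×10⁻⁸×(1082.96)⁴ = 7.80×10⁴ W/m².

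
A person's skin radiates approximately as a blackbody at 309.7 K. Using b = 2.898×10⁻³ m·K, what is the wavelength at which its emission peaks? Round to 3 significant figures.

λ_max ≈ 9.36 μm

Wien's displacement law: λ_max = b/T = (2.898×10⁻³ m·K)/(309.7 K) = 9.357×10⁻⁶ m.
That is 9.36 μm, in the infrared range.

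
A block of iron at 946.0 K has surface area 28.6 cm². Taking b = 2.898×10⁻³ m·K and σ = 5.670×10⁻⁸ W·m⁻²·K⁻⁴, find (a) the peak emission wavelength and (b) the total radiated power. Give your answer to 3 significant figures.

λ_max ≈ 3.06 μm; P ≈ 130 W

(a) λ_max = b/T = 2.898×10⁻³/946.0 = 3.063×10⁻⁶ m = 3.06 μm.
Area A = 28.6 cm² = 2.86×10⁻³ m².
(b) P = σAT⁴ = 5.670×10⁻⁸×2.86×10⁻³×(946.0)⁴ = 130 W.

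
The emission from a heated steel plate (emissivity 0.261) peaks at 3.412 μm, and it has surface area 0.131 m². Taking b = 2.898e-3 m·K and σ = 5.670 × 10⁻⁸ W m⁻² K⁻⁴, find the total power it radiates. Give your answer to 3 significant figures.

Wien's law: T = b/λ_max = 2.898×10⁻³/3.412×10⁻⁶ = 849.355 K.
Area A = 0.131 m².
Then P = εσAT⁴ = 0.261×5.670×10⁻⁸×0.131×(849.355)⁴ = 1.01×10³ W.

P ≈ 1.01×10³ W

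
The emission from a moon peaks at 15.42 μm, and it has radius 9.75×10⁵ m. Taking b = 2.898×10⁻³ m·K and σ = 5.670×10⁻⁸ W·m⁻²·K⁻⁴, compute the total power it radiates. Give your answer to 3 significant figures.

Wien's law: T = b/λ_max = 2.898×10⁻³/1.542×10⁻⁵ = 187.938 K.
Surface area A = 4πR² = 4π(9.75×10⁵ m)² = 1.19459×10¹³ m².
Then P = σAT⁴ = 5.670×10⁻⁸×1.19459×10¹³×(187.938)⁴ = 8.45×10¹⁴ W.

P ≈ 8.45×10¹⁴ W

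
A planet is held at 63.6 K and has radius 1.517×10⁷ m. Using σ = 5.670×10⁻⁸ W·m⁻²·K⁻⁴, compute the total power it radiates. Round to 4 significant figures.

P ≈ 2.683×10¹⁵ W

Surface area A = 4πR² = 4π(1.517×10⁷ m)² = 2.89189×10¹⁵ m².
P = σAT⁴ = 5.670×10⁻⁸ × 2.89189×10¹⁵ × (63.6)⁴ = 2.683×10¹⁵ W.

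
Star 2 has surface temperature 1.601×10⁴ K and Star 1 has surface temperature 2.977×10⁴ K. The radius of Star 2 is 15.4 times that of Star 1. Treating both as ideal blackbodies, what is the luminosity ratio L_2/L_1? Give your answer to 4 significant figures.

L_2/L_1 ≈ 19.84

L ∝ R²T⁴, so L_2/L_1 = (R_2/R_1)²(T_2/T_1)⁴ = (15.4)² × (1.601×10⁴/2.977×10⁴)⁴ = 237.16 × 0.0836469 = 19.84.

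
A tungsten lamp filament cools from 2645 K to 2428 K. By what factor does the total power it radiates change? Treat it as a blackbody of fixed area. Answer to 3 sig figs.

P₂/P₁ ≈ 0.710

P ∝ T⁴, so P₂/P₁ = (T₂/T₁)⁴ = (2428/2645)⁴ = (0.917958)⁴ = 0.710.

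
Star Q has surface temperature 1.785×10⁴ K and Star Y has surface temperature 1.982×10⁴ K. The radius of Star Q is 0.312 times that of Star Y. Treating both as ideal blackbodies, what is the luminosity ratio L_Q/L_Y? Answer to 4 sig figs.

L ∝ R²T⁴, so L_Q/L_Y = (R_Q/R_Y)²(T_Q/T_Y)⁴ = (0.312)² × (1.785×10⁴/1.982×10⁴)⁴ = 0.097344 × 0.657867 = 0.06404.

L_Q/L_Y ≈ 0.06404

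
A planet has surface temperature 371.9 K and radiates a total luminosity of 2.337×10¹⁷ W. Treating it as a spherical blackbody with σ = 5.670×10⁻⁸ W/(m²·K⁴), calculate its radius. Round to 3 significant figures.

R ≈ 4.14×10⁶ m

L = 4πR²σT⁴ ⇒ R = √(L/(4πσT⁴)).
σT⁴ = 1084.65 W/m², so R = √(2.337×10¹⁷/(4π×1084.65)) = 4.14×10⁶ m.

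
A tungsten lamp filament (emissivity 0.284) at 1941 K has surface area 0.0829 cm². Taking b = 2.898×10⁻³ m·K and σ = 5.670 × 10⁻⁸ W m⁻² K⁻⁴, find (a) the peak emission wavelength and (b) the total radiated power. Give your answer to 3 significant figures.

λ_max ≈ 1.49×10³ nm; P ≈ 1.89 W

(a) λ_max = b/T = 2.898×10⁻³/1941 = 1.493×10⁻⁶ m = 1.49×10³ nm.
Area A = 0.0829 cm² = 8.29×10⁻⁶ m².
(b) P = εσAT⁴ = 0.284×5.670×10⁻⁸×8.29×10⁻⁶×(1941)⁴ = 1.89 W.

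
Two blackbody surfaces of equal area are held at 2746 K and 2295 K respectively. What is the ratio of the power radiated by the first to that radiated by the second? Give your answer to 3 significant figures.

P₁/P₂ ≈ 2.05

With equal areas, P₁/P₂ = (T₁/T₂)⁴ = (2746/2295)⁴ = 2.05.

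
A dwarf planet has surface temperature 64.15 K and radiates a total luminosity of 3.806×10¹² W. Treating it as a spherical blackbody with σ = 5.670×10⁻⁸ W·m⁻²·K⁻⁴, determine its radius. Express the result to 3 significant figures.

R ≈ 5.62×10⁵ m

L = 4πR²σT⁴ ⇒ R = √(L/(4πσT⁴)).
σT⁴ = 0.960218 W/m², so R = √(3.806×10¹²/(4π×0.960218)) = 5.62×10⁵ m.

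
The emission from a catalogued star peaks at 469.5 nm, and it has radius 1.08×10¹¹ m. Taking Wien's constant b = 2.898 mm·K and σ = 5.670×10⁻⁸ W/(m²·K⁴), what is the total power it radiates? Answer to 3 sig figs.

Wien's law: T = b/λ_max = 2.898×10⁻³/4.695×10⁻⁷ = 6172.52 K.
Surface area A = 4πR² = 4π(1.08×10¹¹ m)² = 1.46574×10²³ m².
Then P = σAT⁴ = 5.670×10⁻⁸×1.46574×10²³×(6172.52)⁴ = 1.21×10³¹ W.

P ≈ 1.21×10³¹ W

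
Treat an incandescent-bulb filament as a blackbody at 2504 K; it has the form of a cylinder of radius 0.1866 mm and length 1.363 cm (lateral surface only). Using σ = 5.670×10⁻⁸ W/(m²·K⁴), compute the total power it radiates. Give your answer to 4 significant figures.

P ≈ 35.62 W

Lateral area A = 2πrL = 2π×1.866×10⁻⁴×0.01363 = 1.59804×10⁻⁵ m².
P = σAT⁴ = 5.670×10⁻⁸ × 1.59804×10⁻⁵ × (2504)⁴ = 35.62 W.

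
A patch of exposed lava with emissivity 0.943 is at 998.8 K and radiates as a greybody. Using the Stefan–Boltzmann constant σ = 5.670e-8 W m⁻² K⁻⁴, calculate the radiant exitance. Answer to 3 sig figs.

I ≈ 5.32×10⁴ W/m²

Stefan–Boltzmann: I = εσT⁴ = 0.943 × 5.670×10⁻⁸ × (998.8)⁴ = 5.32×10⁴ W/m².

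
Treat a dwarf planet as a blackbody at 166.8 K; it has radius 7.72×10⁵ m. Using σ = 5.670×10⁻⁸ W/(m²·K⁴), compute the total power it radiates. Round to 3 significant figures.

P ≈ 3.29×10¹⁴ W

Surface area A = 4πR² = 4π(7.72×10⁵ m)² = 7.48936×10¹² m².
P = σAT⁴ = 5.670×10⁻⁸ × 7.48936×10¹² × (166.8)⁴ = 3.29×10¹⁴ W.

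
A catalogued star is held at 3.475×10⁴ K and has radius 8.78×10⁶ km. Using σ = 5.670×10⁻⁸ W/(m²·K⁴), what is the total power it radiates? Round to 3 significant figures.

P ≈ 8.01×10³¹ W

Surface area A = 4πR² = 4π(8.78×10⁹ m)² = 9.68721×10²⁰ m².
P = σAT⁴ = 5.670×10⁻⁸ × 9.68721×10²⁰ × (3.475×10⁴)⁴ = 8.01×10³¹ W.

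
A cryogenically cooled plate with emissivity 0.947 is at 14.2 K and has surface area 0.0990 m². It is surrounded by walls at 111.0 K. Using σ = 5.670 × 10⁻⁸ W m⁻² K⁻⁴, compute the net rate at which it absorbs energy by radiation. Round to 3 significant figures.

Area A = 0.0990 m².
Net radiated power P_net = εσA(T⁴ − T₀⁴) = 0.947×5.670×10⁻⁸×0.0990×(14.2⁴ − 111.0⁴).
T⁴ − T₀⁴ = 40658.7 − 1.51807×10⁸ = -1.51766×10⁸ K⁴, so P_net = -0.807 W — negative, meaning a net gain of 0.807 W.

Net gain ≈ 0.807 W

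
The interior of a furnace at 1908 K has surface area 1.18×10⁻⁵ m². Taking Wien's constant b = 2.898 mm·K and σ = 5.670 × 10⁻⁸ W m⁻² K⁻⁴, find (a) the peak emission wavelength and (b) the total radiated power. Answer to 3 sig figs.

λ_max ≈ 1.52 μm; P ≈ 8.87 W

(a) λ_max = b/T = 2.898×10⁻³/1908 = 1.519×10⁻⁶ m = 1.52 μm.
Area A = 1.18×10⁻⁵ m².
(b) P = σAT⁴ = 5.670×10⁻⁸×1.18×10⁻⁵×(1908)⁴ = 8.87 W.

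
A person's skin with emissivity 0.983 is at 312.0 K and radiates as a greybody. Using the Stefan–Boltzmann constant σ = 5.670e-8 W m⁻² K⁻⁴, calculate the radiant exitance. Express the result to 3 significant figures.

Stefan–Boltzmann: I = εσT⁴ = 0.983 × 5.670×10⁻⁸ × (312.0)⁴ = 528 W/m².

I ≈ 528 W/m²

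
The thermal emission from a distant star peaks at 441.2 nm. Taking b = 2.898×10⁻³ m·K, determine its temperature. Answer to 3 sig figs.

Wien's law gives T = b/λ_max = (2.898×10⁻³ m·K)/(4.412×10⁻⁷ m) = 6.57×10³ K.

T ≈ 6.57×10³ K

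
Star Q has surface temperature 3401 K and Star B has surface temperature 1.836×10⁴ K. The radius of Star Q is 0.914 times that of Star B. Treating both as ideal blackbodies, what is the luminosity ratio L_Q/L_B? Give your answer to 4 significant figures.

L_Q/L_B ≈ 9.836×10⁻⁴

L ∝ R²T⁴, so L_Q/L_B = (R_Q/R_B)²(T_Q/T_B)⁴ = (0.914)² × (3401/1.836×10⁴)⁴ = 0.835396 × 1.17743×10⁻³ = 9.836×10⁻⁴.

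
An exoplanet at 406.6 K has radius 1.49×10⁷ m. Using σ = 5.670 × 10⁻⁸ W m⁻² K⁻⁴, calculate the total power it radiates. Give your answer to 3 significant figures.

P ≈ 4.32×10¹⁸ W

Surface area A = 4πR² = 4π(1.49×10⁷ m)² = 2.78986×10¹⁵ m².
P = σAT⁴ = 5.670×10⁻⁸ × 2.78986×10¹⁵ × (406.6)⁴ = 4.32×10¹⁸ W.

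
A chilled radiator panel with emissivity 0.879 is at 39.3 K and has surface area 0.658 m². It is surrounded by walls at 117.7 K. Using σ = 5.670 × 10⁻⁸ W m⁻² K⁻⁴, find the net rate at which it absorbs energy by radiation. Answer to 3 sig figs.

Area A = 0.658 m².
Net radiated power P_net = εσA(T⁴ − T₀⁴) = 0.879×5.670×10⁻⁸×0.658×(39.3⁴ − 117.7⁴).
T⁴ − T₀⁴ = 2.38545×10⁶ − 1.91914×10⁸ = -1.89529×10⁸ K⁴, so P_net = -6.22 W — negative, meaning a net gain of 6.22 W.

Net gain ≈ 6.22 W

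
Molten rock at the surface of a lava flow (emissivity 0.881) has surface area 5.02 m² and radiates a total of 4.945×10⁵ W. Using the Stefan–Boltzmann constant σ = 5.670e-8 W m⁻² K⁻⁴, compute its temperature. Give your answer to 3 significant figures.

Area A = 5.02 m².
P = εσAT⁴ ⇒ T = (P/(εσA))^(1/4) = (4.945×10⁵/(0.881×5.670×10⁻⁸×5.02))^(1/4) = 1.19×10³ K.

T ≈ 1.19×10³ K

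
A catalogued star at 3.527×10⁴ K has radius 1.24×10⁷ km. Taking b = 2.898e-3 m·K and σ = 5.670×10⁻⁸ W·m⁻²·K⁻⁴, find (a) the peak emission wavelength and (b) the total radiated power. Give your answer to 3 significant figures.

λ_max ≈ 82.2 nm; P ≈ 1.70×10³² W

(a) λ_max = b/T = 2.898×10⁻³/3.527×10⁴ = 8.217×10⁻⁸ m = 82.2 nm.
Surface area A = 4πR² = 4π(1.24×10¹⁰ m)² = 1.93221×10²¹ m².
(b) P = σAT⁴ = 5.670×10⁻⁸×1.93221×10²¹×(3.527×10⁴)⁴ = 1.70×10³² W.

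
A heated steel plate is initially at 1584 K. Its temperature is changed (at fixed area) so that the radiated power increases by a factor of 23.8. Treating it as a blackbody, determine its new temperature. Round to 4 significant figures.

P ∝ T⁴, so T₂/T₁ = (P₂/P₁)^(1/4) = (23.8)^(1/4) = 2.20874.
T₂ = 1584 × 2.20874 = 3499 K.

T₂ ≈ 3499 K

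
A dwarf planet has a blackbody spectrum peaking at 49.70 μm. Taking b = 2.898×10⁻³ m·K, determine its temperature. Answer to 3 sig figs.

Wien's law gives T = b/λ_max = (2.898×10⁻³ m·K)/(4.970×10⁻⁵ m) = 58.3 K.

T ≈ 58.3 K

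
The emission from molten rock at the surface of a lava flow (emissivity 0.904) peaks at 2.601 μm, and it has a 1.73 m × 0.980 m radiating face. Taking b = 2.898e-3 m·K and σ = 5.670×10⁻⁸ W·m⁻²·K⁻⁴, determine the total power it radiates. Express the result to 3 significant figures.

Wien's law: T = b/λ_max = 2.898×10⁻³/2.601×10⁻⁶ = 1114.19 K.
Area A = 1.73 × 0.980 = 1.6954 m².
Then P = εσAT⁴ = 0.904×5.670×10⁻⁸×1.6954×(1114.19)⁴ = 1.34×10⁵ W.

P ≈ 1.34×10⁵ W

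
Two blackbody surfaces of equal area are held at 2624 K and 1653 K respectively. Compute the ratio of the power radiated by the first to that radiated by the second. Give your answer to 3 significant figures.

P₁/P₂ ≈ 6.35

With equal areas, P₁/P₂ = (T₁/T₂)⁴ = (2624/1653)⁴ = 6.35.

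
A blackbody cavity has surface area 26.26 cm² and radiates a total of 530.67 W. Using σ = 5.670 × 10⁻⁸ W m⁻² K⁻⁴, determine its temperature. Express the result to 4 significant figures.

T ≈ 1374 K

Area A = 26.26 cm² = 2.626×10⁻³ m².
P = σAT⁴ ⇒ T = (P/(σA))^(1/4) = (530.67/(5.670×10⁻⁸×2.626×10⁻³))^(1/4) = 1374 K.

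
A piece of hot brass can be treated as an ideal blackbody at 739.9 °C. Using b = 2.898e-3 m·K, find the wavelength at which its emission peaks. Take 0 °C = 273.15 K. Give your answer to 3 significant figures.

λ_max ≈ 2.86 μm

T = 739.9 °C + 273.15 = 1013.05 K.
Wien's displacement law: λ_max = b/T = (2.898×10⁻³ m·K)/(1013.05 K) = 2.861×10⁻⁶ m.
That is 2.86 μm, in the infrared range.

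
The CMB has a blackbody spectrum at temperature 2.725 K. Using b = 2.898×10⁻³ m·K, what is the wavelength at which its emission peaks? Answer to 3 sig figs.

Wien's displacement law: λ_max = b/T = (2.898×10⁻³ m·K)/(2.725 K) = 1.063×10⁻³ m.
That is 1.06 mm, in the microwave range.

λ_max ≈ 1.06 mm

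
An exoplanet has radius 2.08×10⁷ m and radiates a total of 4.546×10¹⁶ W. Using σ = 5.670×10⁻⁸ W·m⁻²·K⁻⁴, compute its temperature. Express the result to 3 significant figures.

T ≈ 110 K

Surface area A = 4πR² = 4π(2.08×10⁷ m)² = 5.43671×10¹⁵ m².
P = σAT⁴ ⇒ T = (P/(σA))^(1/4) = (4.546×10¹⁶/(5.670×10⁻⁸×5.43671×10¹⁵))^(1/4) = 110 K.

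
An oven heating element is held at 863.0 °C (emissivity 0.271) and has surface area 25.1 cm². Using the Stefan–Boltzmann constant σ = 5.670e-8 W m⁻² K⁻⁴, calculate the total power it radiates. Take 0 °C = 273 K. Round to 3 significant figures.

T = 863.0 °C + 273 = 1136.0 K.
Area A = 25.1 cm² = 2.51×10⁻³ m².
P = εσAT⁴ = 0.271 × 5.670×10⁻⁸ × 2.51×10⁻³ × (1136.0)⁴ = 64.2 W.

P ≈ 64.2 W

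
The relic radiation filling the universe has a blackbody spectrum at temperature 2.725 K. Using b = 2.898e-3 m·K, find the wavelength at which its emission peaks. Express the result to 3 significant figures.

Wien's displacement law: λ_max = b/T = (2.898×10⁻³ m·K)/(2.725 K) = 1.063×10⁻³ m.
That is 1.06×10⁻³ m, in the microwave range.

λ_max ≈ 1.06×10⁻³ m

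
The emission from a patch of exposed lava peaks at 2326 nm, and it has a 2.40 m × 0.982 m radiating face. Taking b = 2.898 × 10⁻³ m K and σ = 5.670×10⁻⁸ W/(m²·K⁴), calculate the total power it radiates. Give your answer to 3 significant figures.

P ≈ 3.22×10⁵ W

Wien's law: T = b/λ_max = 2.898×10⁻³/2.326×10⁻⁶ = 1245.92 K.
Area A = 2.40 × 0.982 = 2.3568 m².
Then P = σAT⁴ = 5.670×10⁻⁸×2.3568×(1245.92)⁴ = 3.22×10⁵ W.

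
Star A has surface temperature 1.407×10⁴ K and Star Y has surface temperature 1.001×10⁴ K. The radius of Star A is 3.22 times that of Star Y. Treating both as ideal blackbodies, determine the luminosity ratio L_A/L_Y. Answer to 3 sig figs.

L_A/L_Y ≈ 40.5

L ∝ R²T⁴, so L_A/L_Y = (R_A/R_Y)²(T_A/T_Y)⁴ = (3.22)² × (1.407×10⁴/1.001×10⁴)⁴ = 10.3684 × 3.90337 = 40.5.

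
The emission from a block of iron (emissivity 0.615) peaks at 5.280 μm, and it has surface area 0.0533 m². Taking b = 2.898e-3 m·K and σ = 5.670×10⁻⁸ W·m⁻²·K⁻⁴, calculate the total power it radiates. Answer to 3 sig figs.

Wien's law: T = b/λ_max = 2.898×10⁻³/5.280×10⁻⁶ = 548.864 K.
Area A = 0.0533 m².
Then P = εσAT⁴ = 0.615×5.670×10⁻⁸×0.0533×(548.864)⁴ = 169 W.

P ≈ 169 W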